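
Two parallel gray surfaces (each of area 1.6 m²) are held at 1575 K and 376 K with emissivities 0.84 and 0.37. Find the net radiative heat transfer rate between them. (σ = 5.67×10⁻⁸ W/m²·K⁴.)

Q ≈ 1.92×10^5 W

For two large parallel gray plates, q = σ(T₁⁴ − T₂⁴) / (1/ε₁ + 1/ε₂ − 1).
1/ε₁ + 1/ε₂ − 1 = 1/0.84 + 1/0.37 − 1 = 2.893.
T₁⁴ − T₂⁴ = 6.15×10^12 − 2.00×10^10 = 6.13×10^12 K⁴.
q = 5.67×10⁻⁸ × 6.13×10^12 / 2.893 = 1.20×10^5 W/m².
Q = q·A = 1.20×10^5 × 1.6 = 1.92×10^5 W.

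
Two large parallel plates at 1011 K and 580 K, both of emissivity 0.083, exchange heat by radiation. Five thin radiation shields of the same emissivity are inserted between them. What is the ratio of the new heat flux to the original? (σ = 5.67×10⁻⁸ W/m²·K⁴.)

ratio ≈ 0.167

With N identical shields there are N+1 = 6 gaps in series, each with the same radiative resistance, so the flux falls to 1/(N+1) of its unshielded value.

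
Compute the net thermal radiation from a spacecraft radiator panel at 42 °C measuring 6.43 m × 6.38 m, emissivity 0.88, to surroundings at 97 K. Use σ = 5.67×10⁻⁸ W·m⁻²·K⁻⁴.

A = 6.43 × 6.38 = 41.0 m².
Convert: 42 °C = 315 K.
Q = εσA(T⁴ − T_s⁴). T⁴ − T_s⁴ = (315)⁴ − (97)⁴ = 9.85×10^9 − 8.85×10^7 = 9.76×10^9 K⁴.
Q = 0.88 × 5.67×10⁻⁸ × 41.0 × 9.76×10^9 = 20000 W.

Q ≈ 20000 W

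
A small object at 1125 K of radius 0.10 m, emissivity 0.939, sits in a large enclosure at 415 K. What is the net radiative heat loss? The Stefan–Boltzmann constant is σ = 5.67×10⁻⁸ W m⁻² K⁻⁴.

A = 4πr² = 4π × (0.10)² = 0.126 m².
Q = εσA(T⁴ − T_s⁴). T⁴ − T_s⁴ = (1125)⁴ − (415)⁴ = 1.60×10^12 − 2.97×10^10 = 1.57×10^12 K⁴.
Q = 0.939 × 5.67×10⁻⁸ × 0.126 × 1.57×10^12 = 10500 W.

Q ≈ 10500 W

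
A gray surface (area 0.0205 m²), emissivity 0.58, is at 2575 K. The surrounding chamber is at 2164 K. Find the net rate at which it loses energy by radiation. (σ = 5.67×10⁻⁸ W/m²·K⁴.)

Q = εσA(T⁴ − T_s⁴). T⁴ − T_s⁴ = (2575)⁴ − (2164)⁴ = 4.40×10^13 − 2.19×10^13 = 2.20×10^13 K⁴.
Q = 0.58 × 5.67×10⁻⁸ × 0.0205 × 2.20×10^13 = 14900 W.

Q ≈ 14900 W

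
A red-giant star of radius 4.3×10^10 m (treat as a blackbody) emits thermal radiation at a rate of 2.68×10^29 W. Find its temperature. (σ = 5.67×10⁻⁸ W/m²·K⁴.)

A = 4πr² = 4π × (4.3×10^10)² = 2.32×10^22 m².
From P = σAT⁴, T = (P / σA)^(1/4) = (2.68×10^29 / (5.67×10⁻⁸ × 2.32×10^22))^(1/4).
T = (2.03×10^14)^(1/4) = 3780 K.

T ≈ 3780 K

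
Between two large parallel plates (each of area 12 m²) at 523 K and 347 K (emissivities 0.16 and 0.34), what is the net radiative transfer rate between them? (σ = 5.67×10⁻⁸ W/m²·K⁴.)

For two large parallel gray plates, q = σ(T₁⁴ − T₂⁴) / (1/ε₁ + 1/ε₂ − 1).
1/ε₁ + 1/ε₂ − 1 = 1/0.16 + 1/0.34 − 1 = 8.191.
T₁⁴ − T₂⁴ = 7.48×10^10 − 1.45×10^10 = 6.03×10^10 K⁴.
q = 5.67×10⁻⁸ × 6.03×10^10 / 8.191 = 418 W/m².
Q = q·A = 418 × 12 = 5010 W.

Q ≈ 5010 W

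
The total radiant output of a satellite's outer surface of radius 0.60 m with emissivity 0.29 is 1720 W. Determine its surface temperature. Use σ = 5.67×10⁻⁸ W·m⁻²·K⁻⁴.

A = 4πr² = 4π × (0.60)² = 4.52 m².
From P = εσAT⁴, T = (P / εσA)^(1/4) = (1720 / (0.29 × 5.67×10⁻⁸ × 4.52))^(1/4).
T = (2.31×10^10)^(1/4) = 390 K.

T ≈ 390 K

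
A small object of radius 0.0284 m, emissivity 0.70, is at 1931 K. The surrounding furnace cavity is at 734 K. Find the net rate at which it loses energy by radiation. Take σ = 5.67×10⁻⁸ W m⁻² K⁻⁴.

A = 4πr² = 4π × (0.0284)² = 0.0101 m².
Q = εσA(T⁴ − T_s⁴). T⁴ − T_s⁴ = (1931)⁴ − (734)⁴ = 1.39×10^13 − 2.90×10^11 = 1.36×10^13 K⁴.
Q = 0.70 × 5.67×10⁻⁸ × 0.0101 × 1.36×10^13 = 5480 W.

Q ≈ 5480 W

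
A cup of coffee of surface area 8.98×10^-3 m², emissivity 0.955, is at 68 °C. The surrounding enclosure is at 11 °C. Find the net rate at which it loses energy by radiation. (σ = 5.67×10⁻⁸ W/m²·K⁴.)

Q ≈ 3.41 W

Convert: 68 °C = 341 K; 11 °C = 284 K.
Q = εσA(T⁴ − T_s⁴). T⁴ − T_s⁴ = (341)⁴ − (284)⁴ = 1.35×10^10 − 6.51×10^9 = 7.02×10^9 K⁴.
Q = 0.955 × 5.67×10⁻⁸ × 8.98×10^-3 × 7.02×10^9 = 3.41 W.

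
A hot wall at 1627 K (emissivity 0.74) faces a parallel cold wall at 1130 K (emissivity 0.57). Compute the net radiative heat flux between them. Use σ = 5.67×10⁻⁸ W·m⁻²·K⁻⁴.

For two large parallel gray plates, q = σ(T₁⁴ − T₂⁴) / (1/ε₁ + 1/ε₂ − 1).
1/ε₁ + 1/ε₂ − 1 = 1/0.74 + 1/0.57 − 1 = 2.106.
T₁⁴ − T₂⁴ = 7.01×10^12 − 1.63×10^12 = 5.38×10^12 K⁴.
q = 5.67×10⁻⁸ × 5.38×10^12 / 2.106 = 1.45×10^5 W/m².

q ≈ 1.45×10^5 W/m²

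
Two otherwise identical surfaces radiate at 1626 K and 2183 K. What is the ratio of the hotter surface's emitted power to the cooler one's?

ratio ≈ 3.25

P ∝ T⁴, so the ratio is (2183/1626)⁴ = (1.343)⁴ = 3.25.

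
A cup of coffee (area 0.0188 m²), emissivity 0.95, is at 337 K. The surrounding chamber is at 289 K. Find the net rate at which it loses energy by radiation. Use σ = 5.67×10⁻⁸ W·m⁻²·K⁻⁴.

Q = εσA(T⁴ − T_s⁴). T⁴ − T_s⁴ = (337)⁴ − (289)⁴ = 1.29×10^10 − 6.98×10^9 = 5.92×10^9 K⁴.
Q = 0.95 × 5.67×10⁻⁸ × 0.0188 × 5.92×10^9 = 6.00 W.

Q ≈ 6.00 W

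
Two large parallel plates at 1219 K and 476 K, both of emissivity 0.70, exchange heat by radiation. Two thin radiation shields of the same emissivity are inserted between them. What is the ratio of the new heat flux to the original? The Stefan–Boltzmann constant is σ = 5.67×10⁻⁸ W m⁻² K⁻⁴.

ratio ≈ 0.333

With N identical shields there are N+1 = 3 gaps in series, each with the same radiative resistance, so the flux falls to 1/(N+1) of its unshielded value.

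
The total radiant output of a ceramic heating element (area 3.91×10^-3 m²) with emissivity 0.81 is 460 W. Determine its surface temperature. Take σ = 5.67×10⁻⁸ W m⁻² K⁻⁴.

T ≈ 1270 K

From P = εσAT⁴, T = (P / εσA)^(1/4) = (460 / (0.81 × 5.67×10⁻⁸ × 3.91×10^-3))^(1/4).
T = (2.56×10^12)^(1/4) = 1270 K.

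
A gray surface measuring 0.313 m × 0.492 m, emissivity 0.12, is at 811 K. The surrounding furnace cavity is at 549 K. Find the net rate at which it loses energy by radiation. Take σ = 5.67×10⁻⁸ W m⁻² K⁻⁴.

A = 0.313 × 0.492 = 0.154 m².
Q = εσA(T⁴ − T_s⁴). T⁴ − T_s⁴ = (811)⁴ − (549)⁴ = 4.33×10^11 − 9.08×10^10 = 3.42×10^11 K⁴.
Q = 0.12 × 5.67×10⁻⁸ × 0.154 × 3.42×10^11 = 358 W.

Q ≈ 358 W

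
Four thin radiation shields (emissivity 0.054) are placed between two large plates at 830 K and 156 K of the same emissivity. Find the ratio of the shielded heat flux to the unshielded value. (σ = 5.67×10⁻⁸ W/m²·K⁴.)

With N identical shields there are N+1 = 5 gaps in series, each with the same radiative resistance, so the flux falls to 1/(N+1) of its unshielded value.

ratio ≈ 0.200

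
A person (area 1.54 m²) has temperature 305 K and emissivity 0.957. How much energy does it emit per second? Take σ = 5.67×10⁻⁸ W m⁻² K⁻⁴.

P ≈ 723 W

P = εσAT⁴ = 0.957 × 5.67×10⁻⁸ × 1.54 × (305)⁴ = 0.957 × 5.67×10⁻⁸ × 1.54 × 8.65×10^9.
P = 723 W.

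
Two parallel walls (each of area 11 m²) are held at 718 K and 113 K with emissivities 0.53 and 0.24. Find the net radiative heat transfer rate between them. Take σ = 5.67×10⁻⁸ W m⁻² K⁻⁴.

Q ≈ 32800 W

For two large parallel gray plates, q = σ(T₁⁴ − T₂⁴) / (1/ε₁ + 1/ε₂ − 1).
1/ε₁ + 1/ε₂ − 1 = 1/0.53 + 1/0.24 − 1 = 5.053.
T₁⁴ − T₂⁴ = 2.66×10^11 − 1.63×10^8 = 2.66×10^11 K⁴.
q = 5.67×10⁻⁸ × 2.66×10^11 / 5.053 = 2980 W/m².
Q = q·A = 2980 × 11 = 32800 W.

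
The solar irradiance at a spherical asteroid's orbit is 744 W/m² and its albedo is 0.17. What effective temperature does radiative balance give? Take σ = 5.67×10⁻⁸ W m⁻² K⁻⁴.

Power absorbed = (1−a)S·πR²; power emitted = 4πR²σT⁴. Equating and cancelling πR²:
T = ((1−a)S / 4σ)^(1/4) = (618 / (4 × 5.67×10⁻⁸))^(1/4) = (2.72×10^9)^(1/4).
T = 228 K.

T ≈ 228 K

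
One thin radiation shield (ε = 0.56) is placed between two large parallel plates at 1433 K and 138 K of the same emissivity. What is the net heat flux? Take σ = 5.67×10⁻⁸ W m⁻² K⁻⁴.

q ≈ 46500 W/m²

Each of the 2 gaps contributes resistance (2/ε − 1) = 2/0.56 − 1 = 2.571; total = 5.143.
q = σ(T₁⁴ − T₂⁴) / 5.143 = 5.67×10⁻⁸ × 4.22×10^12 / 5.143 = 46500 W/m².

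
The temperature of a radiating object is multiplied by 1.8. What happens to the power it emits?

factor ≈ 10.5

P ∝ T⁴, so the power scales as (1.8)⁴ = 10.5.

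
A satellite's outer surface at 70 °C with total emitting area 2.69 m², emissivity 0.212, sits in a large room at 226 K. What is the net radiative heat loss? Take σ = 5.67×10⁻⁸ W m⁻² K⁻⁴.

Convert: 70 °C = 343 K.
Q = εσA(T⁴ − T_s⁴). T⁴ − T_s⁴ = (343)⁴ − (226)⁴ = 1.38×10^10 − 2.61×10^9 = 1.12×10^10 K⁴.
Q = 0.212 × 5.67×10⁻⁸ × 2.69 × 1.12×10^10 = 363 W.

Q ≈ 363 W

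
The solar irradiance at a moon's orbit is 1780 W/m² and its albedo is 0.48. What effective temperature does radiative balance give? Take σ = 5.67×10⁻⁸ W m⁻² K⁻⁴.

Power absorbed = (1−a)S·πR²; power emitted = 4πR²σT⁴. Equating and cancelling πR²:
T = ((1−a)S / 4σ)^(1/4) = (926 / (4 × 5.67×10⁻⁸))^(1/4) = (4.08×10^9)^(1/4).
T = 253 K.

T ≈ 253 K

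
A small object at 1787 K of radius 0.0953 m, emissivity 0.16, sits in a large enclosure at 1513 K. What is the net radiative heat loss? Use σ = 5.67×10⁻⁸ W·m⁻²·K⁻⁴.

Q ≈ 5130 W

A = 4πr² = 4π × (0.0953)² = 0.114 m².
Q = εσA(T⁴ − T_s⁴). T⁴ − T_s⁴ = (1787)⁴ − (1513)⁴ = 1.02×10^13 − 5.24×10^12 = 4.96×10^12 K⁴.
Q = 0.16 × 5.67×10⁻⁸ × 0.114 × 4.96×10^12 = 5130 W.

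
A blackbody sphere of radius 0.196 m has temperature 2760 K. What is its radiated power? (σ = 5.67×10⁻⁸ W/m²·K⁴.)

P ≈ 1.59×10^6 W

A = 4πr² = 4π × (0.196)² = 0.483 m².
P = σAT⁴ = 5.67×10⁻⁸ × 0.483 × (2760)⁴ = 5.67×10⁻⁸ × 0.483 × 5.80×10^13.
P = 1.59×10^6 W.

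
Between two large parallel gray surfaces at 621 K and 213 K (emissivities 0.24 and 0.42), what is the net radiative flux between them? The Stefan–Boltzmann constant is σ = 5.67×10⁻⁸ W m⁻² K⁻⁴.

For two large parallel gray plates, q = σ(T₁⁴ − T₂⁴) / (1/ε₁ + 1/ε₂ − 1).
1/ε₁ + 1/ε₂ − 1 = 1/0.24 + 1/0.42 − 1 = 5.548.
T₁⁴ − T₂⁴ = 1.49×10^11 − 2.06×10^9 = 1.47×10^11 K⁴.
q = 5.67×10⁻⁸ × 1.47×10^11 / 5.548 = 1500 W/m².

q ≈ 1500 W/m²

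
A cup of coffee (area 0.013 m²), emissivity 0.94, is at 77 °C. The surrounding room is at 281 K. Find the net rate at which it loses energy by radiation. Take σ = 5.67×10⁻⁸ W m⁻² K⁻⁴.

Q ≈ 6.08 W

Convert: 77 °C = 350 K.
Q = εσA(T⁴ − T_s⁴). T⁴ − T_s⁴ = (350)⁴ − (281)⁴ = 1.50×10^10 − 6.23×10^9 = 8.77×10^9 K⁴.
Q = 0.94 × 5.67×10⁻⁸ × 0.0130 × 8.77×10^9 = 6.08 W.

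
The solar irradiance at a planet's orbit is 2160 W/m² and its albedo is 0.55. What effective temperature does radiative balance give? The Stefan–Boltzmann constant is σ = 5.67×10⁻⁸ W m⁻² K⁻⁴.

Power absorbed = (1−a)S·πR²; power emitted = 4πR²σT⁴. Equating and cancelling πR²:
T = ((1−a)S / 4σ)^(1/4) = (972 / (4 × 5.67×10⁻⁸))^(1/4) = (4.29×10^9)^(1/4).
T = 256 K.

T ≈ 256 K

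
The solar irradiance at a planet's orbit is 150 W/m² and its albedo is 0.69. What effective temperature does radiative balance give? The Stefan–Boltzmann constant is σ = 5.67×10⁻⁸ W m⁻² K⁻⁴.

Power absorbed = (1−a)S·πR²; power emitted = 4πR²σT⁴. Equating and cancelling πR²:
T = ((1−a)S / 4σ)^(1/4) = (46.5 / (4 × 5.67×10⁻⁸))^(1/4) = (2.05×10^8)^(1/4).
T = 120 K.

T ≈ 120 K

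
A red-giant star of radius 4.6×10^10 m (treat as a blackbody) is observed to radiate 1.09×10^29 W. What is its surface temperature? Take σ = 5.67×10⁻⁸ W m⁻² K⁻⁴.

T ≈ 2920 K

A = 4πr² = 4π × (4.6×10^10)² = 2.66×10^22 m².
From P = σAT⁴, T = (P / σA)^(1/4) = (1.09×10^29 / (5.67×10⁻⁸ × 2.66×10^22))^(1/4).
T = (7.23×10^13)^(1/4) = 2920 K.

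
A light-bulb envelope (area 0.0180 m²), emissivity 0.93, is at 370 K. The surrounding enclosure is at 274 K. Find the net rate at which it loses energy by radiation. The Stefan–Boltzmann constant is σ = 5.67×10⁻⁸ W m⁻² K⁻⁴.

Q = εσA(T⁴ − T_s⁴). T⁴ − T_s⁴ = (370)⁴ − (274)⁴ = 1.87×10^10 − 5.64×10^9 = 1.31×10^10 K⁴.
Q = 0.93 × 5.67×10⁻⁸ × 0.0180 × 1.31×10^10 = 12.4 W.

Q ≈ 12.4 W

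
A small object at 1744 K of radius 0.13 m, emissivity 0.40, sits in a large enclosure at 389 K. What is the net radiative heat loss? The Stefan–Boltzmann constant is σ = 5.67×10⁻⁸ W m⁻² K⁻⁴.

Q ≈ 44400 W

A = 4πr² = 4π × (0.13)² = 0.212 m².
Q = εσA(T⁴ − T_s⁴). T⁴ − T_s⁴ = (1744)⁴ − (389)⁴ = 9.25×10^12 − 2.29×10^10 = 9.23×10^12 K⁴.
Q = 0.40 × 5.67×10⁻⁸ × 0.212 × 9.23×10^12 = 44400 W.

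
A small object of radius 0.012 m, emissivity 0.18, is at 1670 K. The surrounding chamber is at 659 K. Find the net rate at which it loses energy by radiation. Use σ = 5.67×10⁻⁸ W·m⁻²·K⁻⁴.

A = 4πr² = 4π × (0.012)² = 1.81×10^-3 m².
Q = εσA(T⁴ − T_s⁴). T⁴ − T_s⁴ = (1670)⁴ − (659)⁴ = 7.78×10^12 − 1.89×10^11 = 7.59×10^12 K⁴.
Q = 0.18 × 5.67×10⁻⁸ × 1.81×10^-3 × 7.59×10^12 = 140 W.

Q ≈ 140 W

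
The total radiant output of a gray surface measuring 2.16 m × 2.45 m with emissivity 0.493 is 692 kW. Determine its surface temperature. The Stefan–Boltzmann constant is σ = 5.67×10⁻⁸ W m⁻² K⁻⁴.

A = 2.16 × 2.45 = 5.29 m².
From P = εσAT⁴, T = (P / εσA)^(1/4) = (6.92×10^5 / (0.493 × 5.67×10⁻⁸ × 5.29))^(1/4).
T = (4.68×10^12)^(1/4) = 1470 K.

T ≈ 1470 K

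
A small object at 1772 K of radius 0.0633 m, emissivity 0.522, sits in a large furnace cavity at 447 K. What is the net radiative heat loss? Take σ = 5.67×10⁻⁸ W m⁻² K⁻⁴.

A = 4πr² = 4π × (0.0633)² = 0.0504 m².
Q = εσA(T⁴ − T_s⁴). T⁴ − T_s⁴ = (1772)⁴ − (447)⁴ = 9.86×10^12 − 3.99×10^10 = 9.82×10^12 K⁴.
Q = 0.522 × 5.67×10⁻⁸ × 0.0504 × 9.82×10^12 = 14600 W.

Q ≈ 14600 W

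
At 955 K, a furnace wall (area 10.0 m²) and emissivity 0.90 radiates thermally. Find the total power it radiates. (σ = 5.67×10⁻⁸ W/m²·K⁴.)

P ≈ 4.24×10^5 W

P = εσAT⁴ = 0.90 × 5.67×10⁻⁸ × 10.0 × (955)⁴ = 0.90 × 5.67×10⁻⁸ × 10.0 × 8.32×10^11.
P = 4.24×10^5 W.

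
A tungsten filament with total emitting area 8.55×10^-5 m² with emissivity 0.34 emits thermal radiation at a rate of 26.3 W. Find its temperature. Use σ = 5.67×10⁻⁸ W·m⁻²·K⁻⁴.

From P = εσAT⁴, T = (P / εσA)^(1/4) = (26.3 / (0.34 × 5.67×10⁻⁸ × 8.55×10^-5))^(1/4).
T = (1.60×10^13)^(1/4) = 2000 K.

T ≈ 2000 K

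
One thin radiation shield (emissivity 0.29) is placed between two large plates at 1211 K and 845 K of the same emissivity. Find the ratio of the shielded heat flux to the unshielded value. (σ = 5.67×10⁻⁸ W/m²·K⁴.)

With N identical shields there are N+1 = 2 gaps in series, each with the same radiative resistance, so the flux falls to 1/(N+1) of its unshielded value.

ratio ≈ 0.500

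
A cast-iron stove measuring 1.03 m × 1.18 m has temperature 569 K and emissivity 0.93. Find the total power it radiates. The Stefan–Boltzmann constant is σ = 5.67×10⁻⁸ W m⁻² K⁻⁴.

P ≈ 6720 W

A = 1.03 × 1.18 = 1.22 m².
Stefan–Boltzmann: P = εσAT⁴ = 0.93 × 5.67×10⁻⁸ × 1.22 × (569)⁴ = 0.93 × 5.67×10⁻⁸ × 1.22 × 1.05×10^11.
P = 6720 W.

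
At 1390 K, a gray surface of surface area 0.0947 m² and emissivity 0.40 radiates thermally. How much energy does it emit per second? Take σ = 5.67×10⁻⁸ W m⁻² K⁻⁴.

P ≈ 8020 W

Stefan–Boltzmann: P = εσAT⁴ = 0.40 × 5.67×10⁻⁸ × 0.0947 × (1390)⁴ = 0.40 × 5.67×10⁻⁸ × 0.0947 × 3.73×10^12.
P = 8020 W.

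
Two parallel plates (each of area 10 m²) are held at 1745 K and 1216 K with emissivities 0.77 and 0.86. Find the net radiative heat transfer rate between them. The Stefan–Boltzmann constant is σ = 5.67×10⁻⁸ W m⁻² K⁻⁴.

For two large parallel gray plates, q = σ(T₁⁴ − T₂⁴) / (1/ε₁ + 1/ε₂ − 1).
1/ε₁ + 1/ε₂ − 1 = 1/0.77 + 1/0.86 − 1 = 1.461.
T₁⁴ − T₂⁴ = 9.27×10^12 − 2.19×10^12 = 7.09×10^12 K⁴.
q = 5.67×10⁻⁸ × 7.09×10^12 / 1.461 = 2.75×10^5 W/m².
Q = q·A = 2.75×10^5 × 10 = 2.75×10^6 W.

Q ≈ 2.75×10^6 W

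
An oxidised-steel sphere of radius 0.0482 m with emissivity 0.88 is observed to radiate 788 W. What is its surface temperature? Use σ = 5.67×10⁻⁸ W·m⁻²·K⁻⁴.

T ≈ 858 K

A = 4πr² = 4π × (0.0482)² = 0.0292 m².
From P = εσAT⁴, T = (P / εσA)^(1/4) = (788 / (0.88 × 5.67×10⁻⁸ × 0.0292))^(1/4).
T = (5.41×10^11)^(1/4) = 858 K.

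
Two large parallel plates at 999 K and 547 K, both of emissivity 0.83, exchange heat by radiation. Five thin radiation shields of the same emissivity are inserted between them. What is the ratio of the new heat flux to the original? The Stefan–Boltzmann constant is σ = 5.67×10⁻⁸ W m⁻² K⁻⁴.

ratio ≈ 0.167

With N identical shields there are N+1 = 6 gaps in series, each with the same radiative resistance, so the flux falls to 1/(N+1) of its unshielded value.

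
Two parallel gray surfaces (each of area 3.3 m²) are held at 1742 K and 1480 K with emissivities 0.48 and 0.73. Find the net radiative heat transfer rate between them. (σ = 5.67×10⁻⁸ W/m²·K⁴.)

For two large parallel gray plates, q = σ(T₁⁴ − T₂⁴) / (1/ε₁ + 1/ε₂ − 1).
1/ε₁ + 1/ε₂ − 1 = 1/0.48 + 1/0.73 − 1 = 2.453.
T₁⁴ − T₂⁴ = 9.21×10^12 − 4.80×10^12 = 4.41×10^12 K⁴.
q = 5.67×10⁻⁸ × 4.41×10^12 / 2.453 = 1.02×10^5 W/m².
Q = q·A = 1.02×10^5 × 3.3 = 3.36×10^5 W.

Q ≈ 3.36×10^5 W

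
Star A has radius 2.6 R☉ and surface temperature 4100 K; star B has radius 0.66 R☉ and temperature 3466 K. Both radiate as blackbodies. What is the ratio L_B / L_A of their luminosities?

L = 4πR²σT⁴ ∝ R²T⁴, so L_B/L_A = (0.66/2.6)² × (3466/4100)⁴ = 0.0644 × 0.511 = 0.0329.

L_B/L_A ≈ 0.0329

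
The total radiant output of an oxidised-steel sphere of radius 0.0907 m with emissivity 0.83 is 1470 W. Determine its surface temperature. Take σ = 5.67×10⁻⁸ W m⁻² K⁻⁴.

T ≈ 741 K

A = 4πr² = 4π × (0.0907)² = 0.103 m².
From P = εσAT⁴, T = (P / εσA)^(1/4) = (1470 / (0.83 × 5.67×10⁻⁸ × 0.103))^(1/4).
T = (3.02×10^11)^(1/4) = 741 K.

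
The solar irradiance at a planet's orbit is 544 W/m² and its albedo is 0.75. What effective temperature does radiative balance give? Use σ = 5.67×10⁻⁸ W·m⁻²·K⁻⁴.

Power absorbed = (1−a)S·πR²; power emitted = 4πR²σT⁴. Equating and cancelling πR²:
T = ((1−a)S / 4σ)^(1/4) = (136 / (4 × 5.67×10⁻⁸))^(1/4) = (6.00×10^8)^(1/4).
T = 156 K.

T ≈ 156 K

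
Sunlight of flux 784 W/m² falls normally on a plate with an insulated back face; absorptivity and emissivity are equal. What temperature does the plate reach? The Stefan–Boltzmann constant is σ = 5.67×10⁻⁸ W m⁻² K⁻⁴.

Absorbed flux αS = emitted flux εσT⁴ (one radiating face); with α = ε, T = (S/σ)^(1/4).
T = (784 / 5.67×10⁻⁸)^(1/4) = (1.38×10^10)^(1/4).
T = 343 K.

T ≈ 343 K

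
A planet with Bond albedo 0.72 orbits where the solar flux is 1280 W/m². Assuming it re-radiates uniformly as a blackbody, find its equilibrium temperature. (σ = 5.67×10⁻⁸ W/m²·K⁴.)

Power absorbed = (1−a)S·πR²; power emitted = 4πR²σT⁴. Equating and cancelling πR²:
T = ((1−a)S / 4σ)^(1/4) = (358 / (4 × 5.67×10⁻⁸))^(1/4) = (1.58×10^9)^(1/4).
T = 199 K.

T ≈ 199 K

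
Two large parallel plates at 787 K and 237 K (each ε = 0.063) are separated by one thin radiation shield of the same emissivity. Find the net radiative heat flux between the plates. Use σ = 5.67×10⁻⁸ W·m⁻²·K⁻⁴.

Each of the 2 gaps contributes resistance (2/ε − 1) = 2/0.063 − 1 = 30.75; total = 61.49.
q = σ(T₁⁴ − T₂⁴) / 61.49 = 5.67×10⁻⁸ × 3.80×10^11 / 61.49 = 351 W/m².

q ≈ 351 W/m²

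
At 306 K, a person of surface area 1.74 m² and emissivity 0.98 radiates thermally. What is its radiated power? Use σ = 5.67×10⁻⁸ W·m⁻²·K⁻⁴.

Stefan–Boltzmann: P = εσAT⁴ = 0.98 × 5.67×10⁻⁸ × 1.74 × (306)⁴ = 0.98 × 5.67×10⁻⁸ × 1.74 × 8.77×10^9.
P = 848 W.

P ≈ 848 W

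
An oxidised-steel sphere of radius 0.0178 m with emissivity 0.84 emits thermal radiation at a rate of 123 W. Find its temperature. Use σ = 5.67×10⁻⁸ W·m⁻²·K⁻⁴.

A = 4πr² = 4π × (0.0178)² = 3.98×10^-3 m².
From P = εσAT⁴, T = (P / εσA)^(1/4) = (123 / (0.84 × 5.67×10⁻⁸ × 3.98×10^-3))^(1/4).
T = (6.49×10^11)^(1/4) = 897 K.

T ≈ 897 K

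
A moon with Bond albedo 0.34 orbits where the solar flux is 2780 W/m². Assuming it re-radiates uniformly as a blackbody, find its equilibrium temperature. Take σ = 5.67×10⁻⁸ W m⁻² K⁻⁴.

T ≈ 300 K

Power absorbed = (1−a)S·πR²; power emitted = 4πR²σT⁴. Equating and cancelling πR²:
T = ((1−a)S / 4σ)^(1/4) = (1830 / (4 × 5.67×10⁻⁸))^(1/4) = (8.09×10^9)^(1/4).
T = 300 K.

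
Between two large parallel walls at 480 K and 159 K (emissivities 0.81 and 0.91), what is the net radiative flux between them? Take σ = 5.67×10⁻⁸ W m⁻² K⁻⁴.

For two large parallel gray plates, q = σ(T₁⁴ − T₂⁴) / (1/ε₁ + 1/ε₂ − 1).
1/ε₁ + 1/ε₂ − 1 = 1/0.81 + 1/0.91 − 1 = 1.333.
T₁⁴ − T₂⁴ = 5.31×10^10 − 6.39×10^8 = 5.24×10^10 K⁴.
q = 5.67×10⁻⁸ × 5.24×10^10 / 1.333 = 2230 W/m².

q ≈ 2230 W/m²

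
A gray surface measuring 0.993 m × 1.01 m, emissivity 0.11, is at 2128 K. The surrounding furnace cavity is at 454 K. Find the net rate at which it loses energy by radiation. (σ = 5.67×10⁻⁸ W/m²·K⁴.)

A = 0.993 × 1.01 = 1.00 m².
Q = εσA(T⁴ − T_s⁴). T⁴ − T_s⁴ = (2128)⁴ − (454)⁴ = 2.05×10^13 − 4.25×10^10 = 2.05×10^13 K⁴.
Q = 0.11 × 5.67×10⁻⁸ × 1.00 × 2.05×10^13 = 1.28×10^5 W.

Q ≈ 1.28×10^5 W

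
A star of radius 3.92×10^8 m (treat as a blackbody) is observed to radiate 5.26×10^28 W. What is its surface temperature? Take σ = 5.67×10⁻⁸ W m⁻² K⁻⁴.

T ≈ 26300 K

A = 4πr² = 4π × (3.92×10^8)² = 1.93×10^18 m².
From P = σAT⁴, T = (P / σA)^(1/4) = (5.26×10^28 / (5.67×10⁻⁸ × 1.93×10^18))^(1/4).
T = (4.80×10^17)^(1/4) = 26300 K.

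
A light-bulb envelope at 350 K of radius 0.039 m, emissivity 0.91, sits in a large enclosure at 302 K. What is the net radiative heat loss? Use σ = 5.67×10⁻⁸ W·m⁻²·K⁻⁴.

A = 4πr² = 4π × (0.039)² = 0.0191 m².
Q = εσA(T⁴ − T_s⁴). T⁴ − T_s⁴ = (350)⁴ − (302)⁴ = 1.50×10^10 − 8.32×10^9 = 6.69×10^9 K⁴.
Q = 0.91 × 5.67×10⁻⁸ × 0.0191 × 6.69×10^9 = 6.60 W.

Q ≈ 6.60 W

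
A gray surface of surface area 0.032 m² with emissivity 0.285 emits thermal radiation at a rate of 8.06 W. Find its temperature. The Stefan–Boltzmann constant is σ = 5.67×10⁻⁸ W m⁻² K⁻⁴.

From P = εσAT⁴, T = (P / εσA)^(1/4) = (8.06 / (0.285 × 5.67×10⁻⁸ × 0.0320))^(1/4).
T = (1.56×10^10)^(1/4) = 353 K.

T ≈ 353 K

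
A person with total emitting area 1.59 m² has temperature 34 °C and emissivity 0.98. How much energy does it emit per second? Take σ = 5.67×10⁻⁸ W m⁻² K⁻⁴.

P ≈ 785 W

34 °C = 307 K.
Stefan–Boltzmann: P = εσAT⁴ = 0.98 × 5.67×10⁻⁸ × 1.59 × (307)⁴ = 0.98 × 5.67×10⁻⁸ × 1.59 × 8.88×10^9.
P = 785 W.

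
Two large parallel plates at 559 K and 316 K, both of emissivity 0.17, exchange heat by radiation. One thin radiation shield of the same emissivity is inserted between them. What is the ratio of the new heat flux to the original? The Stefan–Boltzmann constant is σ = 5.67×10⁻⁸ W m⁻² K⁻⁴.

With N identical shields there are N+1 = 2 gaps in series, each with the same radiative resistance, so the flux falls to 1/(N+1) of its unshielded value.

ratio ≈ 0.500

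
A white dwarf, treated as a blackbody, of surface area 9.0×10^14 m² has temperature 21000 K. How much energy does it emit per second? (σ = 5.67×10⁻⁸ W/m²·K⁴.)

P = σAT⁴ = 5.67×10⁻⁸ × 9.00×10^14 × (21000)⁴ = 5.67×10⁻⁸ × 9.00×10^14 × 1.94×10^17.
P = 9.92×10^24 W.

P ≈ 9.92×10^24 W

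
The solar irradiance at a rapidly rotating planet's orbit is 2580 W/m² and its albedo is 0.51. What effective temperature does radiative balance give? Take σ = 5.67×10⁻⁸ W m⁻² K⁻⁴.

Power absorbed = (1−a)S·πR²; power emitted = 4πR²σT⁴. Equating and cancelling πR²:
T = ((1−a)S / 4σ)^(1/4) = (1260 / (4 × 5.67×10⁻⁸))^(1/4) = (5.57×10^9)^(1/4).
T = 273 K.

T ≈ 273 K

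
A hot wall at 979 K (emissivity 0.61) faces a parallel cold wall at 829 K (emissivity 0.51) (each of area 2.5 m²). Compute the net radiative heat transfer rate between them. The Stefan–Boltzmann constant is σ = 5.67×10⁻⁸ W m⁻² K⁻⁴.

For two large parallel gray plates, q = σ(T₁⁴ − T₂⁴) / (1/ε₁ + 1/ε₂ − 1).
1/ε₁ + 1/ε₂ − 1 = 1/0.61 + 1/0.51 − 1 = 2.600.
T₁⁴ − T₂⁴ = 9.19×10^11 − 4.72×10^11 = 4.46×10^11 K⁴.
q = 5.67×10⁻⁸ × 4.46×10^11 / 2.600 = 9730 W/m².
Q = q·A = 9730 × 2.5 = 24300 W.

Q ≈ 24300 W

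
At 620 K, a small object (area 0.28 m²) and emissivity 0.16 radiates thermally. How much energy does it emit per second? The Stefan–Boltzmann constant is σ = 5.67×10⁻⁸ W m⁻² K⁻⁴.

P = εσAT⁴ = 0.16 × 5.67×10⁻⁸ × 0.280 × (620)⁴ = 0.16 × 5.67×10⁻⁸ × 0.280 × 1.48×10^11.
P = 375 W.

P ≈ 375 W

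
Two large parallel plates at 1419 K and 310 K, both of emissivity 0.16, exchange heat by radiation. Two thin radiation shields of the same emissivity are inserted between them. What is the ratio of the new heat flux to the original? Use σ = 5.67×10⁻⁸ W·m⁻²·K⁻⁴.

With N identical shields there are N+1 = 3 gaps in series, each with the same radiative resistance, so the flux falls to 1/(N+1) of its unshielded value.

ratio ≈ 0.333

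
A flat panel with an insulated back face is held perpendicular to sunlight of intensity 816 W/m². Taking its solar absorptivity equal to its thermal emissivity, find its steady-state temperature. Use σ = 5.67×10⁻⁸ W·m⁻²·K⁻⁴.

T ≈ 346 K

Absorbed flux αS = emitted flux εσT⁴ (one radiating face); with α = ε, T = (S/σ)^(1/4).
T = (816 / 5.67×10⁻⁸)^(1/4) = (1.44×10^10)^(1/4).
T = 346 K.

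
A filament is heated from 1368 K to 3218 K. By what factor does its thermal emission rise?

ratio ≈ 30.6

P ∝ T⁴, so the ratio is (3218/1368)⁴ = (2.352)⁴ = 30.6.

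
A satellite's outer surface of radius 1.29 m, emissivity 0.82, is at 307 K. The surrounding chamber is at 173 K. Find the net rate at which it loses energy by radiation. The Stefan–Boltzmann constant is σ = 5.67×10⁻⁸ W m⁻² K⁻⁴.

A = 4πr² = 4π × (1.29)² = 20.9 m².
Q = εσA(T⁴ − T_s⁴). T⁴ − T_s⁴ = (307)⁴ − (173)⁴ = 8.88×10^9 − 8.96×10^8 = 7.99×10^9 K⁴.
Q = 0.82 × 5.67×10⁻⁸ × 20.9 × 7.99×10^9 = 7770 W.

Q ≈ 7770 W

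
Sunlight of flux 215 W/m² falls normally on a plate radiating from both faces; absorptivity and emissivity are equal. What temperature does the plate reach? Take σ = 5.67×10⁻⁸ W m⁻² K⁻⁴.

Absorbed flux αS = emitted flux 2εσT⁴ per unit area; with α = ε this gives T = (S/2σ)^(1/4).
T = (215 / (2 × 5.67×10⁻⁸))^(1/4) = (1.90×10^9)^(1/4).
T = 209 K.

T ≈ 209 K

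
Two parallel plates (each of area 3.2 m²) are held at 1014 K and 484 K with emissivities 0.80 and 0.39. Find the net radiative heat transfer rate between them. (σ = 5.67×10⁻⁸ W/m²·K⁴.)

Q ≈ 64600 W

For two large parallel gray plates, q = σ(T₁⁴ − T₂⁴) / (1/ε₁ + 1/ε₂ − 1).
1/ε₁ + 1/ε₂ − 1 = 1/0.80 + 1/0.39 − 1 = 2.814.
T₁⁴ − T₂⁴ = 1.06×10^12 − 5.49×10^10 = 1.00×10^12 K⁴.
q = 5.67×10⁻⁸ × 1.00×10^12 / 2.814 = 20200 W/m².
Q = q·A = 20200 × 3.2 = 64600 W.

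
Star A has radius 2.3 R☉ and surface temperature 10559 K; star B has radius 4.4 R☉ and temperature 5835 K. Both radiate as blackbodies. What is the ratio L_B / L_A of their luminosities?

L = 4πR²σT⁴ ∝ R²T⁴, so L_B/L_A = (4.4/2.3)² × (5835/10559)⁴ = 3.66 × 0.0933 = 0.341.

L_B/L_A ≈ 0.341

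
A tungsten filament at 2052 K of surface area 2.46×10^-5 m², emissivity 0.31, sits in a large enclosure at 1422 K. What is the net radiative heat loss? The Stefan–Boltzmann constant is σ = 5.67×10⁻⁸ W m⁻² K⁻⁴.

Q = εσA(T⁴ − T_s⁴). T⁴ − T_s⁴ = (2052)⁴ − (1422)⁴ = 1.77×10^13 − 4.09×10^12 = 1.36×10^13 K⁴.
Q = 0.31 × 5.67×10⁻⁸ × 2.46×10^-5 × 1.36×10^13 = 5.90 W.

Q ≈ 5.90 W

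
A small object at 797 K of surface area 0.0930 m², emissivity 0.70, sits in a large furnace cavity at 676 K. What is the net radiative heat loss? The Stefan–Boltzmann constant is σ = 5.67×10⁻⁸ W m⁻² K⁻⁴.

Q ≈ 719 W

Q = εσA(T⁴ − T_s⁴). T⁴ − T_s⁴ = (797)⁴ − (676)⁴ = 4.03×10^11 − 2.09×10^11 = 1.95×10^11 K⁴.
Q = 0.70 × 5.67×10⁻⁸ × 0.0930 × 1.95×10^11 = 719 W.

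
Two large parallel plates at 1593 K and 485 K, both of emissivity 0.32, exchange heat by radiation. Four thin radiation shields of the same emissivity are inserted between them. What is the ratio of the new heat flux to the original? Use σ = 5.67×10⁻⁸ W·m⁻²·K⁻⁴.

With N identical shields there are N+1 = 5 gaps in series, each with the same radiative resistance, so the flux falls to 1/(N+1) of its unshielded value.

ratio ≈ 0.200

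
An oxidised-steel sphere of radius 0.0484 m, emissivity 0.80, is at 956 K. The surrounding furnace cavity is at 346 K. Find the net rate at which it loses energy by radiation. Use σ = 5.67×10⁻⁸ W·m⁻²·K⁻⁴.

Q ≈ 1100 W

A = 4πr² = 4π × (0.0484)² = 0.0294 m².
Q = εσA(T⁴ − T_s⁴). T⁴ − T_s⁴ = (956)⁴ − (346)⁴ = 8.35×10^11 − 1.43×10^10 = 8.21×10^11 K⁴.
Q = 0.80 × 5.67×10⁻⁸ × 0.0294 × 8.21×10^11 = 1100 W.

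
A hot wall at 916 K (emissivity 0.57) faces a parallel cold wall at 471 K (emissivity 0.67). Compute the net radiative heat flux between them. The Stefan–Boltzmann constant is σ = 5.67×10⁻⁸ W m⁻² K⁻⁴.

For two large parallel gray plates, q = σ(T₁⁴ − T₂⁴) / (1/ε₁ + 1/ε₂ − 1).
1/ε₁ + 1/ε₂ − 1 = 1/0.57 + 1/0.67 − 1 = 2.247.
T₁⁴ − T₂⁴ = 7.04×10^11 − 4.92×10^10 = 6.55×10^11 K⁴.
q = 5.67×10⁻⁸ × 6.55×10^11 / 2.247 = 16500 W/m².

q ≈ 16500 W/m²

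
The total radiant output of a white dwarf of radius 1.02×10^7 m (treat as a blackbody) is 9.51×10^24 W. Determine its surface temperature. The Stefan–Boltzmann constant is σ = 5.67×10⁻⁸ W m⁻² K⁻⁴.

T ≈ 18900 K

A = 4πr² = 4π × (1.02×10^7)² = 1.31×10^15 m².
From P = σAT⁴, T = (P / σA)^(1/4) = (9.51×10^24 / (5.67×10⁻⁸ × 1.31×10^15))^(1/4).
T = (1.28×10^17)^(1/4) = 18900 K.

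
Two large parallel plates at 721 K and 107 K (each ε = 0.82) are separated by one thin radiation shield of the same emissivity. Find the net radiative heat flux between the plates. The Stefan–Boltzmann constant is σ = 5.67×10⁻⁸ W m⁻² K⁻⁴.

q ≈ 5320 W/m²

Each of the 2 gaps contributes resistance (2/ε − 1) = 2/0.82 − 1 = 1.439; total = 2.878.
q = σ(T₁⁴ − T₂⁴) / 2.878 = 5.67×10⁻⁸ × 2.70×10^11 / 2.878 = 5320 W/m².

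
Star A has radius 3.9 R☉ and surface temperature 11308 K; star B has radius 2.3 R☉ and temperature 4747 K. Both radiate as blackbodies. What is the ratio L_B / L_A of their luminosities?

L_B/L_A ≈ 0.0108

L = 4πR²σT⁴ ∝ R²T⁴, so L_B/L_A = (2.3/3.9)² × (4747/11308)⁴ = 0.348 × 0.0311 = 0.0108.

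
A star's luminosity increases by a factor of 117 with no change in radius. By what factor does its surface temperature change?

factor ≈ 3.29

P ∝ T⁴ ⇒ T ∝ P^(1/4), so T scales by (117)^(1/4) = 3.29.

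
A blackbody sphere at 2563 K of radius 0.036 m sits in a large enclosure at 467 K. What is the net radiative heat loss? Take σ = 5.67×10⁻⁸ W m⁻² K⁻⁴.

A = 4πr² = 4π × (0.036)² = 0.0163 m².
Q = σA(T⁴ − T_s⁴). T⁴ − T_s⁴ = (2563)⁴ − (467)⁴ = 4.32×10^13 − 4.76×10^10 = 4.31×10^13 K⁴.
Q = 5.67×10⁻⁸ × 0.0163 × 4.31×10^13 = 39800 W.

Q ≈ 39800 W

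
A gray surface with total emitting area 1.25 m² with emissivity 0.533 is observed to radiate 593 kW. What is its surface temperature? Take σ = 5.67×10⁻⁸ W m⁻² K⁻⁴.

From P = εσAT⁴, T = (P / εσA)^(1/4) = (5.93×10^5 / (0.533 × 5.67×10⁻⁸ × 1.25))^(1/4).
T = (1.57×10^13)^(1/4) = 1990 K.

T ≈ 1990 K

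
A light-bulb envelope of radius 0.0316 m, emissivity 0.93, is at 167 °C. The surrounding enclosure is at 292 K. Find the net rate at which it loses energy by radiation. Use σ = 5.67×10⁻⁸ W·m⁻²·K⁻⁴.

A = 4πr² = 4π × (0.0316)² = 0.0125 m².
Convert: 167 °C = 440 K.
Q = εσA(T⁴ − T_s⁴). T⁴ − T_s⁴ = (440)⁴ − (292)⁴ = 3.75×10^10 − 7.27×10^9 = 3.02×10^10 K⁴.
Q = 0.93 × 5.67×10⁻⁸ × 0.0125 × 3.02×10^10 = 20.0 W.

Q ≈ 20.0 W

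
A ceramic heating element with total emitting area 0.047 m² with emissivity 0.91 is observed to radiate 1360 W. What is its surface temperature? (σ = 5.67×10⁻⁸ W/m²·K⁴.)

T ≈ 865 K

From P = εσAT⁴, T = (P / εσA)^(1/4) = (1360 / (0.91 × 5.67×10⁻⁸ × 0.0470))^(1/4).
T = (5.61×10^11)^(1/4) = 865 K.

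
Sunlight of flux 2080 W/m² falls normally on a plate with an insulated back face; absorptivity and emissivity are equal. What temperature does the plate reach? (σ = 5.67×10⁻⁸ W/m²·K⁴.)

T ≈ 438 K

Absorbed flux αS = emitted flux εσT⁴ (one radiating face); with α = ε, T = (S/σ)^(1/4).
T = (2080 / 5.67×10⁻⁸)^(1/4) = (3.67×10^10)^(1/4).
T = 438 K.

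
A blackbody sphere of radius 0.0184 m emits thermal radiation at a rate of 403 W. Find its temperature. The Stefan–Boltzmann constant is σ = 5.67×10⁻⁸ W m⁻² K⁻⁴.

T ≈ 1140 K

A = 4πr² = 4π × (0.0184)² = 4.25×10^-3 m².
From P = σAT⁴, T = (P / σA)^(1/4) = (403 / (5.67×10⁻⁸ × 4.25×10^-3))^(1/4).
T = (1.67×10^12)^(1/4) = 1140 K.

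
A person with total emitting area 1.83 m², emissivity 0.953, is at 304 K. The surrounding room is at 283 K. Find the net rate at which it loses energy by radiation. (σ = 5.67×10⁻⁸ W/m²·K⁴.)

Q = εσA(T⁴ − T_s⁴). T⁴ − T_s⁴ = (304)⁴ − (283)⁴ = 8.54×10^9 − 6.41×10^9 = 2.13×10^9 K⁴.
Q = 0.953 × 5.67×10⁻⁸ × 1.83 × 2.13×10^9 = 210 W.

Q ≈ 210 W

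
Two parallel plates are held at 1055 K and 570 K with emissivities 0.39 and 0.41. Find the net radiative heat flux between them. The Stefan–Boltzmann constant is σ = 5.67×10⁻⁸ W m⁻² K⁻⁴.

q ≈ 16100 W/m²

For two large parallel gray plates, q = σ(T₁⁴ − T₂⁴) / (1/ε₁ + 1/ε₂ − 1).
1/ε₁ + 1/ε₂ − 1 = 1/0.39 + 1/0.41 − 1 = 4.003.
T₁⁴ − T₂⁴ = 1.24×10^12 − 1.06×10^11 = 1.13×10^12 K⁴.
q = 5.67×10⁻⁸ × 1.13×10^12 / 4.003 = 16100 W/m².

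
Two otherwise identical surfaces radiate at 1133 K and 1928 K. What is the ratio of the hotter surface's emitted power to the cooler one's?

ratio ≈ 8.39

P ∝ T⁴, so the ratio is (1928/1133)⁴ = (1.702)⁴ = 8.39.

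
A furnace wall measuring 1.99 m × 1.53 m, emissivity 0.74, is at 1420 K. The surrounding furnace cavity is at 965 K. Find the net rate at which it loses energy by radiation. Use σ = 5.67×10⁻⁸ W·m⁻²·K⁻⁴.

A = 1.99 × 1.53 = 3.04 m².
Q = εσA(T⁴ − T_s⁴). T⁴ − T_s⁴ = (1420)⁴ − (965)⁴ = 4.07×10^12 − 8.67×10^11 = 3.20×10^12 K⁴.
Q = 0.74 × 5.67×10⁻⁸ × 3.04 × 3.20×10^12 = 4.09×10^5 W.

Q ≈ 4.09×10^5 W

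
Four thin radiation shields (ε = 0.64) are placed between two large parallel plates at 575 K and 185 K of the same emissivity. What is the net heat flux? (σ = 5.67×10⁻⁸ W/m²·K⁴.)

q ≈ 577 W/m²

Each of the 5 gaps contributes resistance (2/ε − 1) = 2/0.64 − 1 = 2.125; total = 10.62.
q = σ(T₁⁴ − T₂⁴) / 10.62 = 5.67×10⁻⁸ × 1.08×10^11 / 10.62 = 577 W/m².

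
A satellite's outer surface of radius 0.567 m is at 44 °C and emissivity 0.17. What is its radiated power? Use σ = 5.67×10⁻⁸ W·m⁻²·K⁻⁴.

A = 4πr² = 4π × (0.567)² = 4.04 m².
44 °C = 317 K.
Stefan–Boltzmann: P = εσAT⁴ = 0.17 × 5.67×10⁻⁸ × 4.04 × (317)⁴ = 0.17 × 5.67×10⁻⁸ × 4.04 × 1.01×10^10.
P = 393 W.

P ≈ 393 W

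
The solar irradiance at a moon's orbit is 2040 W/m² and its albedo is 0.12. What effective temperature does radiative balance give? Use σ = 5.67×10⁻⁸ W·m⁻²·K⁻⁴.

Power absorbed = (1−a)S·πR²; power emitted = 4πR²σT⁴. Equating and cancelling πR²:
T = ((1−a)S / 4σ)^(1/4) = (1800 / (4 × 5.67×10⁻⁸))^(1/4) = (7.92×10^9)^(1/4).
T = 298 K.

T ≈ 298 K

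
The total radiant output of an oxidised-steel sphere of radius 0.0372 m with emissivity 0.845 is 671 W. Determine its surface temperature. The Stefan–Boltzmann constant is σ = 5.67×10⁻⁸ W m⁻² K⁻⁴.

A = 4πr² = 4π × (0.0372)² = 0.0174 m².
From P = εσAT⁴, T = (P / εσA)^(1/4) = (671 / (0.845 × 5.67×10⁻⁸ × 0.0174))^(1/4).
T = (8.05×10^11)^(1/4) = 947 K.

T ≈ 947 K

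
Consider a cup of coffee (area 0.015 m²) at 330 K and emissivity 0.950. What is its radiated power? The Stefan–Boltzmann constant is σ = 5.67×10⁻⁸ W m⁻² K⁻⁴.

P ≈ 9.58 W

P = εσAT⁴ = 0.950 × 5.67×10⁻⁸ × 0.0150 × (330)⁴ = 0.950 × 5.67×10⁻⁸ × 0.0150 × 1.19×10^10.
P = 9.58 W.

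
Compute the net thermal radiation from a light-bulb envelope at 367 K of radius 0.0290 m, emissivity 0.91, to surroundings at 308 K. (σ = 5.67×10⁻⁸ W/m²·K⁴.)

A = 4πr² = 4π × (0.0290)² = 0.0106 m².
Q = εσA(T⁴ − T_s⁴). T⁴ − T_s⁴ = (367)⁴ − (308)⁴ = 1.81×10^10 − 9.00×10^9 = 9.14×10^9 K⁴.
Q = 0.91 × 5.67×10⁻⁸ × 0.0106 × 9.14×10^9 = 4.99 W.

Q ≈ 4.99 W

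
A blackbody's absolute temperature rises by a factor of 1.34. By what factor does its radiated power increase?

P ∝ T⁴, so the power scales as (1.34)⁴ = 3.22.

factor ≈ 3.22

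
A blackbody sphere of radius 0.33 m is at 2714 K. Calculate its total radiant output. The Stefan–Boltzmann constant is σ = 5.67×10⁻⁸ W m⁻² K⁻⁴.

P ≈ 4.21×10^6 W

A = 4πr² = 4π × (0.33)² = 1.37 m².
P = σAT⁴ = 5.67×10⁻⁸ × 1.37 × (2714)⁴ = 5.67×10⁻⁸ × 1.37 × 5.43×10^13.
P = 4.21×10^6 W.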